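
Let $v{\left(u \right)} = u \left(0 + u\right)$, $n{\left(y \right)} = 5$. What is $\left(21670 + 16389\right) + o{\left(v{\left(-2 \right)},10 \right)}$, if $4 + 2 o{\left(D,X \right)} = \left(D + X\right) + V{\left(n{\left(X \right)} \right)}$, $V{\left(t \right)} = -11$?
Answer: $\frac{76117}{2} \approx 38059.0$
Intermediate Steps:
$v{\left(u \right)} = u^{2}$ ($v{\left(u \right)} = u u = u^{2}$)
$o{\left(D,X \right)} = - \frac{15}{2} + \frac{D}{2} + \frac{X}{2}$ ($o{\left(D,X \right)} = -2 + \frac{\left(D + X\right) - 11}{2} = -2 + \frac{-11 + D + X}{2} = -2 + \left(- \frac{11}{2} + \frac{D}{2} + \frac{X}{2}\right) = - \frac{15}{2} + \frac{D}{2} + \frac{X}{2}$)
$\left(21670 + 16389\right) + o{\left(v{\left(-2 \right)},10 \right)} = \left(21670 + 16389\right) + \left(- \frac{15}{2} + \frac{\left(-2\right)^{2}}{2} + \frac{1}{2} \cdot 10\right) = 38059 + \left(- \frac{15}{2} + \frac{1}{2} \cdot 4 + 5\right) = 38059 + \left(- \frac{15}{2} + 2 + 5\right) = 38059 - \frac{1}{2} = \frac{76117}{2}$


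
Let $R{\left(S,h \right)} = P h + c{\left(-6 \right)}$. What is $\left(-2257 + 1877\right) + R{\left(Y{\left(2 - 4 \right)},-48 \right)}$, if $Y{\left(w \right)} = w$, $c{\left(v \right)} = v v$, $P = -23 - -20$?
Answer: $-200$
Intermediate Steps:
$P = -3$ ($P = -23 + 20 = -3$)
$c{\left(v \right)} = v^{2}$
$R{\left(S,h \right)} = 36 - 3 h$ ($R{\left(S,h \right)} = - 3 h + \left(-6\right)^{2} = - 3 h + 36 = 36 - 3 h$)
$\left(-2257 + 1877\right) + R{\left(Y{\left(2 - 4 \right)},-48 \right)} = \left(-2257 + 1877\right) + \left(36 - -144\right) = -380 + \left(36 + 144\right) = -380 + 180 = -200$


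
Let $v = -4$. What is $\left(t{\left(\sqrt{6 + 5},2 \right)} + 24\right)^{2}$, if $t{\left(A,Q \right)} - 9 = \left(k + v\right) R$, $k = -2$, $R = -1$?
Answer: $1521$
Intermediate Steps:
$t{\left(A,Q \right)} = 15$ ($t{\left(A,Q \right)} = 9 + \left(-2 - 4\right) \left(-1\right) = 9 - -6 = 9 + 6 = 15$)
$\left(t{\left(\sqrt{6 + 5},2 \right)} + 24\right)^{2} = \left(15 + 24\right)^{2} = 39^{2} = 1521$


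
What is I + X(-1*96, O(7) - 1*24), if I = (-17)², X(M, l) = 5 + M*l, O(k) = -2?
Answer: 2790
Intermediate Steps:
I = 289
I + X(-1*96, O(7) - 1*24) = 289 + (5 + (-1*96)*(-2 - 1*24)) = 289 + (5 - 96*(-2 - 24)) = 289 + (5 - 96*(-26)) = 289 + (5 + 2496) = 289 + 2501 = 2790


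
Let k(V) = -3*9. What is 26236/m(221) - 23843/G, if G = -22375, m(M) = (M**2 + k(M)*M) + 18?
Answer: 402426114/239927125 ≈ 1.6773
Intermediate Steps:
k(V) = -27
m(M) = 18 + M**2 - 27*M (m(M) = (M**2 - 27*M) + 18 = 18 + M**2 - 27*M)
26236/m(221) - 23843/G = 26236/(18 + 221**2 - 27*221) - 23843/(-22375) = 26236/(18 + 48841 - 5967) - 23843*(-1/22375) = 26236/42892 + 23843/22375 = 26236*(1/42892) + 23843/22375 = 6559/10723 + 23843/22375 = 402426114/239927125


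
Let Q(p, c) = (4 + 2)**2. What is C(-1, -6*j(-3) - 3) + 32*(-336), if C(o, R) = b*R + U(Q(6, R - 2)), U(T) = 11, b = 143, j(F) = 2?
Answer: -12886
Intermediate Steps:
Q(p, c) = 36 (Q(p, c) = 6**2 = 36)
C(o, R) = 11 + 143*R (C(o, R) = 143*R + 11 = 11 + 143*R)
C(-1, -6*j(-3) - 3) + 32*(-336) = (11 + 143*(-6*2 - 3)) + 32*(-336) = (11 + 143*(-12 - 3)) - 10752 = (11 + 143*(-15)) - 10752 = (11 - 2145) - 10752 = -2134 - 10752 = -12886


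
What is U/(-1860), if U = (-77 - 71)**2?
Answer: -5476/465 ≈ -11.776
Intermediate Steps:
U = 21904 (U = (-148)**2 = 21904)
U/(-1860) = 21904/(-1860) = 21904*(-1/1860) = -5476/465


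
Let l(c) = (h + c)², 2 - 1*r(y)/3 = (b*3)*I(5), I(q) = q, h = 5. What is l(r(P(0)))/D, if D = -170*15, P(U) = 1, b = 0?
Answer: -121/2550 ≈ -0.047451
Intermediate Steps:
r(y) = 6 (r(y) = 6 - 3*0*3*5 = 6 - 0*5 = 6 - 3*0 = 6 + 0 = 6)
l(c) = (5 + c)²
D = -2550
l(r(P(0)))/D = (5 + 6)²/(-2550) = 11²*(-1/2550) = 121*(-1/2550) = -121/2550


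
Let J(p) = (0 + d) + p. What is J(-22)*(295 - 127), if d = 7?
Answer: -2520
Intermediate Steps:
J(p) = 7 + p (J(p) = (0 + 7) + p = 7 + p)
J(-22)*(295 - 127) = (7 - 22)*(295 - 127) = -15*168 = -2520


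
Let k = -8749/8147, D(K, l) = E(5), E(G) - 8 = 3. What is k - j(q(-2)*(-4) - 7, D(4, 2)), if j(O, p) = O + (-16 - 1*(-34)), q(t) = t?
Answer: -163542/8147 ≈ -20.074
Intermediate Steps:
E(G) = 11 (E(G) = 8 + 3 = 11)
D(K, l) = 11
j(O, p) = 18 + O (j(O, p) = O + (-16 + 34) = O + 18 = 18 + O)
k = -8749/8147 (k = -8749*1/8147 = -8749/8147 ≈ -1.0739)
k - j(q(-2)*(-4) - 7, D(4, 2)) = -8749/8147 - (18 + (-2*(-4) - 7)) = -8749/8147 - (18 + (8 - 7)) = -8749/8147 - (18 + 1) = -8749/8147 - 1*19 = -8749/8147 - 19 = -163542/8147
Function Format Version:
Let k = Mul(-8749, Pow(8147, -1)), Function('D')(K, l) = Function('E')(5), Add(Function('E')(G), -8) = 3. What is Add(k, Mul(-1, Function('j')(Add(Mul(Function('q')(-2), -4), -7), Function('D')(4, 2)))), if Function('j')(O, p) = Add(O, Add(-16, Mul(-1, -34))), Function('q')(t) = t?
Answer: Rational(-163542, 8147) ≈ -20.074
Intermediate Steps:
Function('E')(G) = 11 (Function('E')(G) = Add(8, 3) = 11)
Function('D')(K, l) = 11
Function('j')(O, p) = Add(18, O) (Function('j')(O, p) = Add(O, Add(-16, 34)) = Add(O, 18) = Add(18, O))
k = Rational(-8749, 8147) (k = Mul(-8749, Rational(1, 8147)) = Rational(-8749, 8147) ≈ -1.0739)
Add(k, Mul(-1, Function('j')(Add(Mul(Function('q')(-2), -4), -7), Function('D')(4, 2)))) = Add(Rational(-8749, 8147), Mul(-1, Add(18, Add(Mul(-2, -4), -7)))) = Add(Rational(-8749, 8147), Mul(-1, Add(18, Add(8, -7)))) = Add(Rational(-8749, 8147), Mul(-1, Add(18, 1))) = Add(Rational(-8749, 8147), Mul(-1, 19)) = Add(Rational(-8749, 8147), -19) = Rational(-163542, 8147)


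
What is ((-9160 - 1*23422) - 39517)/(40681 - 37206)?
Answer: -72099/3475 ≈ -20.748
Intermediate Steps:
((-9160 - 1*23422) - 39517)/(40681 - 37206) = ((-9160 - 23422) - 39517)/3475 = (-32582 - 39517)*(1/3475) = -72099*1/3475 = -72099/3475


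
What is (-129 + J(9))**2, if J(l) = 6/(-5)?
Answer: 423801/25 ≈ 16952.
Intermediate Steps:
J(l) = -6/5 (J(l) = 6*(-1/5) = -6/5)
(-129 + J(9))**2 = (-129 - 6/5)**2 = (-651/5)**2 = 423801/25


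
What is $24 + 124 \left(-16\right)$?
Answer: $-1960$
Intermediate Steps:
$24 + 124 \left(-16\right) = 24 - 1984 = -1960$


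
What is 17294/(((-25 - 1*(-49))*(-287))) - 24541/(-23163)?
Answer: -1837639/1266244 ≈ -1.4513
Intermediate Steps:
17294/(((-25 - 1*(-49))*(-287))) - 24541/(-23163) = 17294/(((-25 + 49)*(-287))) - 24541*(-1/23163) = 17294/((24*(-287))) + 24541/23163 = 17294/(-6888) + 24541/23163 = 17294*(-1/6888) + 24541/23163 = -8647/3444 + 24541/23163 = -1837639/1266244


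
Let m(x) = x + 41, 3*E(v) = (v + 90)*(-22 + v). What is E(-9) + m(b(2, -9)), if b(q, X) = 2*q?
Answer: -792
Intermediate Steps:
E(v) = (-22 + v)*(90 + v)/3 (E(v) = ((v + 90)*(-22 + v))/3 = ((90 + v)*(-22 + v))/3 = ((-22 + v)*(90 + v))/3 = (-22 + v)*(90 + v)/3)
m(x) = 41 + x
E(-9) + m(b(2, -9)) = (-660 + (⅓)*(-9)² + (68/3)*(-9)) + (41 + 2*2) = (-660 + (⅓)*81 - 204) + (41 + 4) = (-660 + 27 - 204) + 45 = -837 + 45 = -792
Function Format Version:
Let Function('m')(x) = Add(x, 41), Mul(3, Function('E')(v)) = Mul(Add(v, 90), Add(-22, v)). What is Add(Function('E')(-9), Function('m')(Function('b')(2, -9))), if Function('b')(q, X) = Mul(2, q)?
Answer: -792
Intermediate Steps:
Function('E')(v) = Mul(Rational(1, 3), Add(-22, v), Add(90, v)) (Function('E')(v) = Mul(Rational(1, 3), Mul(Add(v, 90), Add(-22, v))) = Mul(Rational(1, 3), Mul(Add(90, v), Add(-22, v))) = Mul(Rational(1, 3), Mul(Add(-22, v), Add(90, v))) = Mul(Rational(1, 3), Add(-22, v), Add(90, v)))
Function('m')(x) = Add(41, x)
Add(Function('E')(-9), Function('m')(Function('b')(2, -9))) = Add(Add(-660, Mul(Rational(1, 3), Pow(-9, 2)), Mul(Rational(68, 3), -9)), Add(41, Mul(2, 2))) = Add(Add(-660, Mul(Rational(1, 3), 81), -204), Add(41, 4)) = Add(Add(-660, 27, -204), 45) = Add(-837, 45) = -792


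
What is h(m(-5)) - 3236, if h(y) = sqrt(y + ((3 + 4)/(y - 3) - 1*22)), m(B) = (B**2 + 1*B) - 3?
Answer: -3236 + 3*I*sqrt(2)/2 ≈ -3236.0 + 2.1213*I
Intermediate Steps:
m(B) = -3 + B + B**2 (m(B) = (B**2 + B) - 3 = (B + B**2) - 3 = -3 + B + B**2)
h(y) = sqrt(-22 + y + 7/(-3 + y)) (h(y) = sqrt(y + (7/(-3 + y) - 22)) = sqrt(y + (-22 + 7/(-3 + y))) = sqrt(-22 + y + 7/(-3 + y)))
h(m(-5)) - 3236 = sqrt((7 + (-22 + (-3 - 5 + (-5)**2))*(-3 + (-3 - 5 + (-5)**2)))/(-3 + (-3 - 5 + (-5)**2))) - 3236 = sqrt((7 + (-22 + (-3 - 5 + 25))*(-3 + (-3 - 5 + 25)))/(-3 + (-3 - 5 + 25))) - 3236 = sqrt((7 + (-22 + 17)*(-3 + 17))/(-3 + 17)) - 3236 = sqrt((7 - 5*14)/14) - 3236 = sqrt((7 - 70)/14) - 3236 = sqrt((1/14)*(-63)) - 3236 = sqrt(-9/2) - 3236 = 3*I*sqrt(2)/2 - 3236 = -3236 + 3*I*sqrt(2)/2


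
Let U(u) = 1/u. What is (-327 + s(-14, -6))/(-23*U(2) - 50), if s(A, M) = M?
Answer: 222/41 ≈ 5.4146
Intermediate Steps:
(-327 + s(-14, -6))/(-23*U(2) - 50) = (-327 - 6)/(-23/2 - 50) = -333/(-23*½ - 50) = -333/(-23/2 - 50) = -333/(-123/2) = -333*(-2/123) = 222/41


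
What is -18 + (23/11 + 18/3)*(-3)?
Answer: -465/11 ≈ -42.273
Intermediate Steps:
-18 + (23/11 + 18/3)*(-3) = -18 + (23*(1/11) + 18*(⅓))*(-3) = -18 + (23/11 + 6)*(-3) = -18 + (89/11)*(-3) = -18 - 267/11 = -465/11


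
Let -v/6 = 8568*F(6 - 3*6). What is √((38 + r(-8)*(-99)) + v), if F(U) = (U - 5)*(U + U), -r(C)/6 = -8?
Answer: I*√20979178 ≈ 4580.3*I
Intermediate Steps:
r(C) = 48 (r(C) = -6*(-8) = 48)
F(U) = 2*U*(-5 + U) (F(U) = (-5 + U)*(2*U) = 2*U*(-5 + U))
v = -20974464 (v = -51408*2*(6 - 3*6)*(-5 + (6 - 3*6)) = -51408*2*(6 - 18)*(-5 + (6 - 18)) = -51408*2*(-12)*(-5 - 12) = -51408*2*(-12)*(-17) = -51408*408 = -6*3495744 = -20974464)
√((38 + r(-8)*(-99)) + v) = √((38 + 48*(-99)) - 20974464) = √((38 - 4752) - 20974464) = √(-4714 - 20974464) = √(-20979178) = I*√20979178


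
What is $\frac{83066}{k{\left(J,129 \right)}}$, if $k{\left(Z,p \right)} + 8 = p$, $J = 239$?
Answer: $\frac{83066}{121} \approx 686.5$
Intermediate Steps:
$k{\left(Z,p \right)} = -8 + p$
$\frac{83066}{k{\left(J,129 \right)}} = \frac{83066}{-8 + 129} = \frac{83066}{121}$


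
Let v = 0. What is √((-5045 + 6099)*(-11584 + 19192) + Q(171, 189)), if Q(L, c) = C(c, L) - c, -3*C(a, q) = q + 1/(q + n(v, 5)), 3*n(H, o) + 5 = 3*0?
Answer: 7*√10557695801/254 ≈ 2831.7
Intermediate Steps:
n(H, o) = -5/3 (n(H, o) = -5/3 + (3*0)/3 = -5/3 + (⅓)*0 = -5/3 + 0 = -5/3)
C(a, q) = -q/3 - 1/(3*(-5/3 + q)) (C(a, q) = -(q + 1/(q - 5/3))/3 = -(q + 1/(-5/3 + q))/3 = -q/3 - 1/(3*(-5/3 + q)))
Q(L, c) = -c + (-3 - 3*L² + 5*L)/(3*(-5 + 3*L)) (Q(L, c) = (-3 - 3*L² + 5*L)/(3*(-5 + 3*L)) - c = -c + (-3 - 3*L² + 5*L)/(3*(-5 + 3*L)))
√((-5045 + 6099)*(-11584 + 19192) + Q(171, 189)) = √((-5045 + 6099)*(-11584 + 19192) + (-1 - 1*171² + (5/3)*171 - 1*189*(-5 + 3*171))/(-5 + 3*171)) = √(1054*7608 + (-1 - 1*29241 + 285 - 1*189*(-5 + 513))/(-5 + 513)) = √(8018832 + (-1 - 29241 + 285 - 1*189*508)/508) = √(8018832 + (-1 - 29241 + 285 - 96012)/508) = √(8018832 + (1/508)*(-124969)) = √(8018832 - 124969/508) = √(4073441687/508) = 7*√10557695801/254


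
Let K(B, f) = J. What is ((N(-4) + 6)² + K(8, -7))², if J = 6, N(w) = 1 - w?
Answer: 16129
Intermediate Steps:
K(B, f) = 6
((N(-4) + 6)² + K(8, -7))² = (((1 - 1*(-4)) + 6)² + 6)² = (((1 + 4) + 6)² + 6)² = ((5 + 6)² + 6)² = (11² + 6)² = (121 + 6)² = 127² = 16129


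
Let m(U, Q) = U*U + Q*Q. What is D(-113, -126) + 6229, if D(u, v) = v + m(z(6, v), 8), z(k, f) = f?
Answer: 22043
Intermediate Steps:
m(U, Q) = Q² + U² (m(U, Q) = U² + Q² = Q² + U²)
D(u, v) = 64 + v + v² (D(u, v) = v + (8² + v²) = v + (64 + v²) = 64 + v + v²)
D(-113, -126) + 6229 = (64 - 126 + (-126)²) + 6229 = (64 - 126 + 15876) + 6229 = 15814 + 6229 = 22043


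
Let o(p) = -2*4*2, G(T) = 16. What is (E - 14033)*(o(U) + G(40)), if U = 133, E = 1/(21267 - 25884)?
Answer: 0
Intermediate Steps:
E = -1/4617 (E = 1/(-4617) = -1/4617 ≈ -0.00021659)
o(p) = -16 (o(p) = -8*2 = -16)
(E - 14033)*(o(U) + G(40)) = (-1/4617 - 14033)*(-16 + 16) = -64790362/4617*0 = 0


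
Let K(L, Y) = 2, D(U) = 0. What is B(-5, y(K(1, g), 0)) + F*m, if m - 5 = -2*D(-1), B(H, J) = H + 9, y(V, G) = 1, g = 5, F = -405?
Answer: -2021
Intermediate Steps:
B(H, J) = 9 + H
m = 5 (m = 5 - 2*0 = 5 + 0 = 5)
B(-5, y(K(1, g), 0)) + F*m = (9 - 5) - 405*5 = 4 - 2025 = -2021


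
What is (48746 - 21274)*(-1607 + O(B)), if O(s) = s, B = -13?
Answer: -44504640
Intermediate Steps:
(48746 - 21274)*(-1607 + O(B)) = (48746 - 21274)*(-1607 - 13) = 27472*(-1620) = -44504640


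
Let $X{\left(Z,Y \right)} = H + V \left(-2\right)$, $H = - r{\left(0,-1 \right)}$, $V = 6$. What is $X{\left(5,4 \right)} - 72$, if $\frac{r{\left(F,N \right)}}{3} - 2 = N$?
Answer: $-87$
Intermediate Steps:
$r{\left(F,N \right)} = 6 + 3 N$
$H = -3$ ($H = - (6 + 3 \left(-1\right)) = - (6 - 3) = \left(-1\right) 3 = -3$)
$X{\left(Z,Y \right)} = -15$ ($X{\left(Z,Y \right)} = -3 + 6 \left(-2\right) = -3 - 12 = -15$)
$X{\left(5,4 \right)} - 72 = -15 - 72 = -87$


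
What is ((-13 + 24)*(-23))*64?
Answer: -16192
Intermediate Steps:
((-13 + 24)*(-23))*64 = (11*(-23))*64 = -253*64 = -16192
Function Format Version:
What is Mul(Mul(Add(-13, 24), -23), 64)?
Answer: -16192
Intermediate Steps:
Mul(Mul(Add(-13, 24), -23), 64) = Mul(Mul(11, -23), 64) = Mul(-253, 64) = -16192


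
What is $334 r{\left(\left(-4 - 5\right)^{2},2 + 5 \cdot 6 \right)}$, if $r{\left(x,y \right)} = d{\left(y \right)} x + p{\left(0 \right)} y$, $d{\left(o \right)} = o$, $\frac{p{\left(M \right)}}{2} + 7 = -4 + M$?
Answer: $630592$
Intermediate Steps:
$p{\left(M \right)} = -22 + 2 M$ ($p{\left(M \right)} = -14 + 2 \left(-4 + M\right) = -14 + \left(-8 + 2 M\right) = -22 + 2 M$)
$r{\left(x,y \right)} = - 22 y + x y$ ($r{\left(x,y \right)} = y x + \left(-22 + 2 \cdot 0\right) y = x y + \left(-22 + 0\right) y = x y - 22 y = - 22 y + x y$)
$334 r{\left(\left(-4 - 5\right)^{2},2 + 5 \cdot 6 \right)} = 334 \left(2 + 5 \cdot 6\right) \left(-22 + \left(-4 - 5\right)^{2}\right) = 334 \left(2 + 30\right) \left(-22 + \left(-9\right)^{2}\right) = 334 \cdot 32 \left(-22 + 81\right) = 334 \cdot 32 \cdot 59 = 334 \cdot 1888 = 630592$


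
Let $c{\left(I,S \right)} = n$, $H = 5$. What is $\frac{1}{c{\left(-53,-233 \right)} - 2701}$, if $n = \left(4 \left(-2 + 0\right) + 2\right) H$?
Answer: $- \frac{1}{2731} \approx -0.00036617$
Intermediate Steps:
$n = -30$ ($n = \left(4 \left(-2 + 0\right) + 2\right) 5 = \left(4 \left(-2\right) + 2\right) 5 = \left(-8 + 2\right) 5 = \left(-6\right) 5 = -30$)
$c{\left(I,S \right)} = -30$
$\frac{1}{c{\left(-53,-233 \right)} - 2701} = \frac{1}{-30 - 2701} = \frac{1}{-2731} = - \frac{1}{2731}$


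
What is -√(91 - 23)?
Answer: -2*√17 ≈ -8.2462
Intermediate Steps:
-√(91 - 23) = -√68 = -2*√17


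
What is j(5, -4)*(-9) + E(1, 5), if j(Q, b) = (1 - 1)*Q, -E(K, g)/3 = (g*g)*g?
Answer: -375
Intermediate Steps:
E(K, g) = -3*g**3 (E(K, g) = -3*g*g*g = -3*g**2*g = -3*g**3)
j(Q, b) = 0 (j(Q, b) = 0*Q = 0)
j(5, -4)*(-9) + E(1, 5) = 0*(-9) - 3*5**3 = 0 - 3*125 = 0 - 375 = -375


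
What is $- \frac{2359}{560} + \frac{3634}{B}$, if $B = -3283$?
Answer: $- \frac{1397091}{262640} \approx -5.3194$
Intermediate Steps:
$- \frac{2359}{560} + \frac{3634}{B} = - \frac{2359}{560} + \frac{3634}{-3283} = \left(-2359\right) \frac{1}{560} + 3634 \left(- \frac{1}{3283}\right) = - \frac{337}{80} - \frac{3634}{3283} = - \frac{1397091}{262640}$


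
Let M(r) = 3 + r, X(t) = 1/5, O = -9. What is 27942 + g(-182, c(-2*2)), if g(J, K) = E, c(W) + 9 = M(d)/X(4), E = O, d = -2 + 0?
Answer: 27933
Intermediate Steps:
X(t) = 1/5
d = -2
E = -9
c(W) = -4 (c(W) = -9 + (3 - 2)/(1/5) = -9 + 1*5 = -9 + 5 = -4)
g(J, K) = -9
27942 + g(-182, c(-2*2)) = 27942 - 9 = 27933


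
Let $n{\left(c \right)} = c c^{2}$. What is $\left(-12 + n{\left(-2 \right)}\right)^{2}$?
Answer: $400$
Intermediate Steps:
$n{\left(c \right)} = c^{3}$
$\left(-12 + n{\left(-2 \right)}\right)^{2} = \left(-12 + \left(-2\right)^{3}\right)^{2} = \left(-12 - 8\right)^{2} = \left(-20\right)^{2} = 400$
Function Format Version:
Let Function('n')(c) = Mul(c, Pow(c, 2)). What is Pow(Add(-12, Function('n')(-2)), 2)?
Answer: 400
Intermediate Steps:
Function('n')(c) = Pow(c, 3)
Pow(Add(-12, Function('n')(-2)), 2) = Pow(Add(-12, Pow(-2, 3)), 2) = Pow(Add(-12, -8), 2) = Pow(-20, 2) = 400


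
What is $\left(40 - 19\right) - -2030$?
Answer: $2051$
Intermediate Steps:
$\left(40 - 19\right) - -2030 = \left(40 - 19\right) + 2030 = 21 + 2030 = 2051$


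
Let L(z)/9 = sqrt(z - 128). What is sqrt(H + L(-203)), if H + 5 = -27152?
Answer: sqrt(-27157 + 9*I*sqrt(331)) ≈ 0.4968 + 164.79*I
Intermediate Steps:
H = -27157 (H = -5 - 27152 = -27157)
L(z) = 9*sqrt(-128 + z) (L(z) = 9*sqrt(z - 128) = 9*sqrt(-128 + z))
sqrt(H + L(-203)) = sqrt(-27157 + 9*sqrt(-128 - 203)) = sqrt(-27157 + 9*sqrt(-331)) = sqrt(-27157 + 9*(I*sqrt(331))) = sqrt(-27157 + 9*I*sqrt(331))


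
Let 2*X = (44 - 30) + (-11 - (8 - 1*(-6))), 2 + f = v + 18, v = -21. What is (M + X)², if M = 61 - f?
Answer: 14641/4 ≈ 3660.3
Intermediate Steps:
f = -5 (f = -2 + (-21 + 18) = -2 - 3 = -5)
M = 66 (M = 61 - 1*(-5) = 61 + 5 = 66)
X = -11/2 (X = ((44 - 30) + (-11 - (8 - 1*(-6))))/2 = (14 + (-11 - (8 + 6)))/2 = (14 + (-11 - 1*14))/2 = (14 + (-11 - 14))/2 = (14 - 25)/2 = (½)*(-11) = -11/2 ≈ -5.5000)
(M + X)² = (66 - 11/2)² = (121/2)² = 14641/4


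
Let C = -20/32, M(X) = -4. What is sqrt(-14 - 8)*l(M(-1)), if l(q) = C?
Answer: -5*I*sqrt(22)/8 ≈ -2.9315*I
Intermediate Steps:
C = -5/8 (C = -20*1/32 = -5/8 ≈ -0.62500)
l(q) = -5/8
sqrt(-14 - 8)*l(M(-1)) = sqrt(-14 - 8)*(-5/8) = sqrt(-22)*(-5/8) = (I*sqrt(22))*(-5/8) = -5*I*sqrt(22)/8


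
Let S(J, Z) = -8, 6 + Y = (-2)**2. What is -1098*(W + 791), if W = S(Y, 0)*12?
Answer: -763110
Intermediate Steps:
Y = -2 (Y = -6 + (-2)**2 = -6 + 4 = -2)
W = -96 (W = -8*12 = -96)
-1098*(W + 791) = -1098*(-96 + 791) = -1098*695 = -763110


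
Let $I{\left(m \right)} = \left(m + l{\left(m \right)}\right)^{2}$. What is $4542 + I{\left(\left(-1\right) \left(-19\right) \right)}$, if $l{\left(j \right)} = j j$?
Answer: $148942$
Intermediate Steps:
$l{\left(j \right)} = j^{2}$
$I{\left(m \right)} = \left(m + m^{2}\right)^{2}$
$4542 + I{\left(\left(-1\right) \left(-19\right) \right)} = 4542 + \left(\left(-1\right) \left(-19\right)\right)^{2} \left(1 - -19\right)^{2} = 4542 + 19^{2} \left(1 + 19\right)^{2} = 4542 + 361 \cdot 20^{2} = 4542 + 361 \cdot 400 = 4542 + 144400 = 148942$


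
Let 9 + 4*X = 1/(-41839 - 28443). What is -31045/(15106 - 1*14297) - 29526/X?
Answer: 6695536357097/511724051 ≈ 13084.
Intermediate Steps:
X = -632539/281128 (X = -9/4 + 1/(4*(-41839 - 28443)) = -9/4 + (¼)/(-70282) = -9/4 + (¼)*(-1/70282) = -9/4 - 1/281128 = -632539/281128 ≈ -2.2500)
-31045/(15106 - 1*14297) - 29526/X = -31045/(15106 - 1*14297) - 29526/(-632539/281128) = -31045/(15106 - 14297) - 29526*(-281128/632539) = -31045/809 + 8300585328/632539 = 6695536357097/511724051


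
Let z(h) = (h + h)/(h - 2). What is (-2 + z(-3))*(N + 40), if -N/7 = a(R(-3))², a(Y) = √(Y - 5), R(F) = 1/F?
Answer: -928/15 ≈ -61.867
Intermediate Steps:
a(Y) = √(-5 + Y)
N = 112/3 (N = -7*(√(-5 + 1/(-3)))² = -7*(√(-5 - ⅓))² = -7*(√(-16/3))² = -7*(4*I*√3/3)² = -7*(-16/3) = 112/3 ≈ 37.333)
z(h) = 2*h/(-2 + h) (z(h) = (2*h)/(-2 + h) = 2*h/(-2 + h))
(-2 + z(-3))*(N + 40) = (-2 + 2*(-3)/(-2 - 3))*(112/3 + 40) = (-2 + 2*(-3)/(-5))*(232/3) = (-2 + 2*(-3)*(-⅕))*(232/3) = (-2 + 6/5)*(232/3) = -⅘*232/3 = -928/15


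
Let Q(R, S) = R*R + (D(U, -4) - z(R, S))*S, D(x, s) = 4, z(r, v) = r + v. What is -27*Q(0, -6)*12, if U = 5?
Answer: 19440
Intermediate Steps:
Q(R, S) = R² + S*(4 - R - S) (Q(R, S) = R*R + (4 - (R + S))*S = R² + (4 + (-R - S))*S = R² + (4 - R - S)*S = R² + S*(4 - R - S))
-27*Q(0, -6)*12 = -27*(0² + 4*(-6) - 1*(-6)*(0 - 6))*12 = -27*(0 - 24 - 1*(-6)*(-6))*12 = -27*(0 - 24 - 36)*12 = -27*(-60)*12 = 1620*12 = 19440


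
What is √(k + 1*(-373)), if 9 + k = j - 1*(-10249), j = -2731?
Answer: 4*√446 ≈ 84.475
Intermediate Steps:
k = 7509 (k = -9 + (-2731 - 1*(-10249)) = -9 + (-2731 + 10249) = -9 + 7518 = 7509)
√(k + 1*(-373)) = √(7509 + 1*(-373)) = √(7509 - 373) = √7136 = 4*√446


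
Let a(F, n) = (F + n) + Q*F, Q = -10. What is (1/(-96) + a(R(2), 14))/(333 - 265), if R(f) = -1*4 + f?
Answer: 3071/6528 ≈ 0.47044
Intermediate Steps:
R(f) = -4 + f
a(F, n) = n - 9*F (a(F, n) = (F + n) - 10*F = n - 9*F)
(1/(-96) + a(R(2), 14))/(333 - 265) = (1/(-96) + (14 - 9*(-4 + 2)))/(333 - 265) = (-1/96 + (14 - 9*(-2)))/68 = (-1/96 + (14 + 18))*(1/68) = (-1/96 + 32)*(1/68) = (3071/96)*(1/68) = 3071/6528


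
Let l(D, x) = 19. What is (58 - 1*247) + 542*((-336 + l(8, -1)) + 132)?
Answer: -100459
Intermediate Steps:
(58 - 1*247) + 542*((-336 + l(8, -1)) + 132) = (58 - 1*247) + 542*((-336 + 19) + 132) = (58 - 247) + 542*(-317 + 132) = -189 + 542*(-185) = -189 - 100270 = -100459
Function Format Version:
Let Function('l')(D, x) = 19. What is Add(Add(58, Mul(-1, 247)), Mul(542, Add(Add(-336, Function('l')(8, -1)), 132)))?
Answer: -100459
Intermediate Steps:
Add(Add(58, Mul(-1, 247)), Mul(542, Add(Add(-336, Function('l')(8, -1)), 132))) = Add(Add(58, Mul(-1, 247)), Mul(542, Add(Add(-336, 19), 132))) = Add(Add(58, -247), Mul(542, Add(-317, 132))) = Add(-189, Mul(542, -185)) = Add(-189, -100270) = -100459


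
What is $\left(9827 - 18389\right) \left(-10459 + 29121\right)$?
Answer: $-159784044$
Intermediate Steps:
$\left(9827 - 18389\right) \left(-10459 + 29121\right) = \left(9827 - 18389\right) 18662 = \left(-8562\right) 18662 = -159784044$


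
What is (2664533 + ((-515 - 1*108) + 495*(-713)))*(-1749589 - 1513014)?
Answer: -7539793967925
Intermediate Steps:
(2664533 + ((-515 - 1*108) + 495*(-713)))*(-1749589 - 1513014) = (2664533 + ((-515 - 108) - 352935))*(-3262603) = (2664533 + (-623 - 352935))*(-3262603) = (2664533 - 353558)*(-3262603) = 2310975*(-3262603) = -7539793967925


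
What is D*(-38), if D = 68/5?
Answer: -2584/5 ≈ -516.80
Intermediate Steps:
D = 68/5 (D = 68*(⅕) = 68/5 ≈ 13.600)
D*(-38) = (68/5)*(-38) = -2584/5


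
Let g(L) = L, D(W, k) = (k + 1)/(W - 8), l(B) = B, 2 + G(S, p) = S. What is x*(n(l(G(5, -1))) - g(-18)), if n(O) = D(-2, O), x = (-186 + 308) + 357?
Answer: 42152/5 ≈ 8430.4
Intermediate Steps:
G(S, p) = -2 + S
D(W, k) = (1 + k)/(-8 + W)
x = 479 (x = 122 + 357 = 479)
n(O) = -⅒ - O/10 (n(O) = (1 + O)/(-8 - 2) = (1 + O)/(-10) = -(1 + O)/10 = -⅒ - O/10)
x*(n(l(G(5, -1))) - g(-18)) = 479*((-⅒ - (-2 + 5)/10) - 1*(-18)) = 479*((-⅒ - ⅒*3) + 18) = 479*((-⅒ - 3/10) + 18) = 479*(-⅖ + 18) = 479*(88/5) = 42152/5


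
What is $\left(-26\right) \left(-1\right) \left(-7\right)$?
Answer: $-182$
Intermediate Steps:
$\left(-26\right) \left(-1\right) \left(-7\right) = 26 \left(-7\right) = -182$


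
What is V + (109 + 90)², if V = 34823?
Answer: 74424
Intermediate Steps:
V + (109 + 90)² = 34823 + (109 + 90)² = 34823 + 199² = 34823 + 39601 = 74424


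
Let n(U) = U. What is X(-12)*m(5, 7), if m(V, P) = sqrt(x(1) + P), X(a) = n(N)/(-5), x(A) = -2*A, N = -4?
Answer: 4*sqrt(5)/5 ≈ 1.7889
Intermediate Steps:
X(a) = 4/5 (X(a) = -4/(-5) = -4*(-1/5) = 4/5)
m(V, P) = sqrt(-2 + P) (m(V, P) = sqrt(-2*1 + P) = sqrt(-2 + P))
X(-12)*m(5, 7) = 4*sqrt(-2 + 7)/5 = 4*sqrt(5)/5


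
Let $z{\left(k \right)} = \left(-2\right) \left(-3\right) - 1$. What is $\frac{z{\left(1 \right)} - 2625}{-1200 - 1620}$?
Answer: $\frac{131}{141} \approx 0.92908$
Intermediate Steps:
$z{\left(k \right)} = 5$ ($z{\left(k \right)} = 6 - 1 = 5$)
$\frac{z{\left(1 \right)} - 2625}{-1200 - 1620} = \frac{5 - 2625}{-1200 - 1620} = - \frac{2620}{-2820} = \left(-2620\right) \left(- \frac{1}{2820}\right) = \frac{131}{141}$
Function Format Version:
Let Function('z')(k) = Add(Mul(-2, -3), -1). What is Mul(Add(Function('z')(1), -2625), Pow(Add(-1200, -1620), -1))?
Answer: Rational(131, 141) ≈ 0.92908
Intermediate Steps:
Function('z')(k) = 5 (Function('z')(k) = Add(6, -1) = 5)
Mul(Add(Function('z')(1), -2625), Pow(Add(-1200, -1620), -1)) = Mul(Add(5, -2625), Pow(Add(-1200, -1620), -1)) = Mul(-2620, Pow(-2820, -1)) = Mul(-2620, Rational(-1, 2820)) = Rational(131, 141)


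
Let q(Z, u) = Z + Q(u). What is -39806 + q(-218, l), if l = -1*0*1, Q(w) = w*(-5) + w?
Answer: -40024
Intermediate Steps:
Q(w) = -4*w (Q(w) = -5*w + w = -4*w)
l = 0 (l = 0*1 = 0)
q(Z, u) = Z - 4*u
-39806 + q(-218, l) = -39806 + (-218 - 4*0) = -39806 + (-218 + 0) = -39806 - 218 = -40024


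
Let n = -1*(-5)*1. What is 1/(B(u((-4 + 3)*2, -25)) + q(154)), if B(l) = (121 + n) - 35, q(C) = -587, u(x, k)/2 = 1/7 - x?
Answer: -1/496 ≈ -0.0020161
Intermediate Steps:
n = 5 (n = 5*1 = 5)
u(x, k) = 2/7 - 2*x (u(x, k) = 2*(1/7 - x) = 2*(⅐ - x) = 2/7 - 2*x)
B(l) = 91 (B(l) = (121 + 5) - 35 = 126 - 35 = 91)
1/(B(u((-4 + 3)*2, -25)) + q(154)) = 1/(91 - 587) = 1/(-496) = -1/496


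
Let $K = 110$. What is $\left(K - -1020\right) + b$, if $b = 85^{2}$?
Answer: $8355$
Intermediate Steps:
$b = 7225$
$\left(K - -1020\right) + b = \left(110 - -1020\right) + 7225 = \left(110 + 1020\right) + 7225 = 1130 + 7225 = 8355$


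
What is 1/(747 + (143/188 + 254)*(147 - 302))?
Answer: -188/7283289 ≈ -2.5813e-5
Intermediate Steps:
1/(747 + (143/188 + 254)*(147 - 302)) = 1/(747 + (143*(1/188) + 254)*(-155)) = 1/(747 + (143/188 + 254)*(-155)) = 1/(747 + (47895/188)*(-155)) = 1/(747 - 7423725/188) = 1/(-7283289/188) = -188/7283289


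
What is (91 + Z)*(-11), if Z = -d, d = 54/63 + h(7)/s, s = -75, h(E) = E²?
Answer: -524348/525 ≈ -998.76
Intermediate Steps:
d = 107/525 (d = 54/63 + 7²/(-75) = 54*(1/63) + 49*(-1/75) = 6/7 - 49/75 = 107/525 ≈ 0.20381)
Z = -107/525 (Z = -1*107/525 = -107/525 ≈ -0.20381)
(91 + Z)*(-11) = (91 - 107/525)*(-11) = (47668/525)*(-11) = -524348/525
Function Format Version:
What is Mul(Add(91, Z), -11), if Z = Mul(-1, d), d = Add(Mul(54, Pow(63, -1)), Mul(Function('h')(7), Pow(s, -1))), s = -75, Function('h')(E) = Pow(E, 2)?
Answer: Rational(-524348, 525) ≈ -998.76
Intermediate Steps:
d = Rational(107, 525) (d = Add(Mul(54, Pow(63, -1)), Mul(Pow(7, 2), Pow(-75, -1))) = Add(Mul(54, Rational(1, 63)), Mul(49, Rational(-1, 75))) = Add(Rational(6, 7), Rational(-49, 75)) = Rational(107, 525) ≈ 0.20381)
Z = Rational(-107, 525) (Z = Mul(-1, Rational(107, 525)) = Rational(-107, 525) ≈ -0.20381)
Mul(Add(91, Z), -11) = Mul(Add(91, Rational(-107, 525)), -11) = Mul(Rational(47668, 525), -11) = Rational(-524348, 525)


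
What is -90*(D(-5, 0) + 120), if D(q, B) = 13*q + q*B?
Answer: -4950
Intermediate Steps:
D(q, B) = 13*q + B*q
-90*(D(-5, 0) + 120) = -90*(-5*(13 + 0) + 120) = -90*(-5*13 + 120) = -90*(-65 + 120) = -90*55 = -4950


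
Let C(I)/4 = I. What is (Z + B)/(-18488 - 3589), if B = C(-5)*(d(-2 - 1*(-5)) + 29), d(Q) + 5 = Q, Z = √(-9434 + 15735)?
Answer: 60/2453 - √6301/22077 ≈ 0.020864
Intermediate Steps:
C(I) = 4*I
Z = √6301 ≈ 79.379
d(Q) = -5 + Q
B = -540 (B = (4*(-5))*((-5 + (-2 - 1*(-5))) + 29) = -20*((-5 + (-2 + 5)) + 29) = -20*((-5 + 3) + 29) = -20*(-2 + 29) = -20*27 = -540)
(Z + B)/(-18488 - 3589) = (√6301 - 540)/(-18488 - 3589) = (-540 + √6301)/(-22077) = (-540 + √6301)*(-1/22077) = 60/2453 - √6301/22077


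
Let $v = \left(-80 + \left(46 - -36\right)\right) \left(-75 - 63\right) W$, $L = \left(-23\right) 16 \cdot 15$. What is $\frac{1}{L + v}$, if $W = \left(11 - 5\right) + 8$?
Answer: $- \frac{1}{9384} \approx -0.00010656$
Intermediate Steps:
$W = 14$ ($W = 6 + 8 = 14$)
$L = -5520$ ($L = \left(-368\right) 15 = -5520$)
$v = -3864$ ($v = \left(-80 + \left(46 - -36\right)\right) \left(-75 - 63\right) 14 = \left(-80 + \left(46 + 36\right)\right) \left(-138\right) 14 = \left(-80 + 82\right) \left(-138\right) 14 = 2 \left(-138\right) 14 = \left(-276\right) 14 = -3864$)
$\frac{1}{L + v} = \frac{1}{-5520 - 3864} = \frac{1}{-9384} = - \frac{1}{9384}$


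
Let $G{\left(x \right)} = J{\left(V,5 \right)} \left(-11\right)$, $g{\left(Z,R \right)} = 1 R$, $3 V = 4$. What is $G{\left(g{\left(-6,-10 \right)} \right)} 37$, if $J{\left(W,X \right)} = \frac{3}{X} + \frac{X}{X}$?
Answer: $- \frac{3256}{5} \approx -651.2$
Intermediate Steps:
$V = \frac{4}{3}$ ($V = \frac{1}{3} \cdot 4 = \frac{4}{3} \approx 1.3333$)
$J{\left(W,X \right)} = 1 + \frac{3}{X}$ ($J{\left(W,X \right)} = \frac{3}{X} + 1 = 1 + \frac{3}{X}$)
$g{\left(Z,R \right)} = R$
$G{\left(x \right)} = - \frac{88}{5}$ ($G{\left(x \right)} = \frac{3 + 5}{5} \left(-11\right) = \frac{1}{5} \cdot 8 \left(-11\right) = \frac{8}{5} \left(-11\right) = - \frac{88}{5}$)
$G{\left(g{\left(-6,-10 \right)} \right)} 37 = \left(- \frac{88}{5}\right) 37 = - \frac{3256}{5}$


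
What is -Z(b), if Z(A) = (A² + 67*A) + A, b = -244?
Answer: -42944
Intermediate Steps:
Z(A) = A² + 68*A
-Z(b) = -(-244)*(68 - 244) = -(-244)*(-176) = -1*42944 = -42944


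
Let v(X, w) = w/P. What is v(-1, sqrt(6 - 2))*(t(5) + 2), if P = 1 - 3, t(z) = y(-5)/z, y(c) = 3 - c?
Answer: -18/5 ≈ -3.6000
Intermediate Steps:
t(z) = 8/z (t(z) = (3 - 1*(-5))/z = (3 + 5)/z = 8/z)
P = -2
v(X, w) = -w/2 (v(X, w) = w/(-2) = w*(-1/2) = -w/2)
v(-1, sqrt(6 - 2))*(t(5) + 2) = (-sqrt(6 - 2)/2)*(8/5 + 2) = (-sqrt(4)/2)*(8*(1/5) + 2) = (-1/2*2)*(8/5 + 2) = -1*18/5 = -18/5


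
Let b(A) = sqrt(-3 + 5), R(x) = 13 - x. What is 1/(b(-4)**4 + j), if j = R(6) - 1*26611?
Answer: -1/26600 ≈ -3.7594e-5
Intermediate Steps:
b(A) = sqrt(2)
j = -26604 (j = (13 - 1*6) - 1*26611 = (13 - 6) - 26611 = 7 - 26611 = -26604)
1/(b(-4)**4 + j) = 1/((sqrt(2))**4 - 26604) = 1/(4 - 26604) = 1/(-26600) = -1/26600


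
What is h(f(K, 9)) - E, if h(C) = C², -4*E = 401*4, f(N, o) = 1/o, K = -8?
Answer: 32482/81 ≈ 401.01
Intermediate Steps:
E = -401 (E = -401*4/4 = -¼*1604 = -401)
h(f(K, 9)) - E = (1/9)² - 1*(-401) = (⅑)² + 401 = 1/81 + 401 = 32482/81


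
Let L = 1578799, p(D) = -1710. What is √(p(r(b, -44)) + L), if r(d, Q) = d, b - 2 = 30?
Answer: √1577089 ≈ 1255.8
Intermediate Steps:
b = 32 (b = 2 + 30 = 32)
√(p(r(b, -44)) + L) = √(-1710 + 1578799) = √1577089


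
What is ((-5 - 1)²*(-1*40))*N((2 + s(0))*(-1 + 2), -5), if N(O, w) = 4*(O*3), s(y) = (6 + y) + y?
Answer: -138240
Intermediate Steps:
s(y) = 6 + 2*y
N(O, w) = 12*O (N(O, w) = 4*(3*O) = 12*O)
((-5 - 1)²*(-1*40))*N((2 + s(0))*(-1 + 2), -5) = ((-5 - 1)²*(-1*40))*(12*((2 + (6 + 2*0))*(-1 + 2))) = ((-6)²*(-40))*(12*((2 + (6 + 0))*1)) = (36*(-40))*(12*((2 + 6)*1)) = -17280*8*1 = -17280*8 = -1440*96 = -138240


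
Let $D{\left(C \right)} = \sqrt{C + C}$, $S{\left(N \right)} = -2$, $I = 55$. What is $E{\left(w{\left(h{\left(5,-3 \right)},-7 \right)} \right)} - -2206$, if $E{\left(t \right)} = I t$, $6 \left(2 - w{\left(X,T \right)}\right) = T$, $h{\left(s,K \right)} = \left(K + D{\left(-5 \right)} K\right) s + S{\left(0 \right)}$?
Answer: $\frac{14281}{6} \approx 2380.2$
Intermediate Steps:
$D{\left(C \right)} = \sqrt{2} \sqrt{C}$ ($D{\left(C \right)} = \sqrt{2 C} = \sqrt{2} \sqrt{C}$)
$h{\left(s,K \right)} = -2 + s \left(K + i K \sqrt{10}\right)$ ($h{\left(s,K \right)} = \left(K + \sqrt{2} \sqrt{-5} K\right) s - 2 = \left(K + \sqrt{2} i \sqrt{5} K\right) s - 2 = \left(K + i \sqrt{10} K\right) s - 2 = \left(K + i K \sqrt{10}\right) s - 2 = s \left(K + i K \sqrt{10}\right) - 2 = -2 + s \left(K + i K \sqrt{10}\right)$)
$w{\left(X,T \right)} = 2 - \frac{T}{6}$
$E{\left(t \right)} = 55 t$
$E{\left(w{\left(h{\left(5,-3 \right)},-7 \right)} \right)} - -2206 = 55 \left(2 - - \frac{7}{6}\right) - -2206 = 55 \left(2 + \frac{7}{6}\right) + 2206 = 55 \cdot \frac{19}{6} + 2206 = \frac{1045}{6} + 2206 = \frac{14281}{6}$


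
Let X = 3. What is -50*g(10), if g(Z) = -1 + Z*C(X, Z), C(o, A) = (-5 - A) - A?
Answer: 12550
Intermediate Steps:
C(o, A) = -5 - 2*A
g(Z) = -1 + Z*(-5 - 2*Z)
-50*g(10) = -50*(-1 - 1*10*(5 + 2*10)) = -50*(-1 - 1*10*(5 + 20)) = -50*(-1 - 1*10*25) = -50*(-1 - 250) = -50*(-251) = 12550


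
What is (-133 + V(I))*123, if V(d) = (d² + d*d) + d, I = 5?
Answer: -9594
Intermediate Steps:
V(d) = d + 2*d² (V(d) = (d² + d²) + d = 2*d² + d = d + 2*d²)
(-133 + V(I))*123 = (-133 + 5*(1 + 2*5))*123 = (-133 + 5*(1 + 10))*123 = (-133 + 5*11)*123 = (-133 + 55)*123 = -78*123 = -9594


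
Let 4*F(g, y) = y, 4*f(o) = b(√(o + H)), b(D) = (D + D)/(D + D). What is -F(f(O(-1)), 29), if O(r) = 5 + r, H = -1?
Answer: -29/4 ≈ -7.2500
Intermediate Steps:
b(D) = 1 (b(D) = (2*D)/((2*D)) = (2*D)*(1/(2*D)) = 1)
f(o) = ¼ (f(o) = (¼)*1 = ¼)
F(g, y) = y/4
-F(f(O(-1)), 29) = -29/4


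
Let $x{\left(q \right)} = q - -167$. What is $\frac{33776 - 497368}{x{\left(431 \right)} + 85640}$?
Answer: $- \frac{231796}{43119} \approx -5.3757$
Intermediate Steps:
$x{\left(q \right)} = 167 + q$ ($x{\left(q \right)} = q + 167 = 167 + q$)
$\frac{33776 - 497368}{x{\left(431 \right)} + 85640} = \frac{33776 - 497368}{\left(167 + 431\right) + 85640} = - \frac{463592}{598 + 85640} = - \frac{463592}{86238} = \left(-463592\right) \frac{1}{86238} = - \frac{231796}{43119}$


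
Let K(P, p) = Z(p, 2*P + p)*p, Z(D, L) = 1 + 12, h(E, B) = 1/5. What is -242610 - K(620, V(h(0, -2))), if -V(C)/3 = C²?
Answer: -6065211/25 ≈ -2.4261e+5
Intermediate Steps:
h(E, B) = ⅕
Z(D, L) = 13
V(C) = -3*C²
K(P, p) = 13*p
-242610 - K(620, V(h(0, -2))) = -242610 - 13*(-3*(⅕)²) = -242610 - 13*(-3*1/25) = -242610 - 13*(-3)/25 = -242610 - 1*(-39/25) = -242610 + 39/25 = -6065211/25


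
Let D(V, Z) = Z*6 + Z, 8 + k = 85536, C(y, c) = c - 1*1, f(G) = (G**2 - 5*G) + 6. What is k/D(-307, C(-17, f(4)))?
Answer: 85528/7 ≈ 12218.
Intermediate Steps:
f(G) = 6 + G**2 - 5*G
C(y, c) = -1 + c (C(y, c) = c - 1 = -1 + c)
k = 85528 (k = -8 + 85536 = 85528)
D(V, Z) = 7*Z (D(V, Z) = 6*Z + Z = 7*Z)
k/D(-307, C(-17, f(4))) = 85528/((7*(-1 + (6 + 4**2 - 5*4)))) = 85528/((7*(-1 + (6 + 16 - 20)))) = 85528/((7*(-1 + 2))) = 85528/((7*1)) = 85528/7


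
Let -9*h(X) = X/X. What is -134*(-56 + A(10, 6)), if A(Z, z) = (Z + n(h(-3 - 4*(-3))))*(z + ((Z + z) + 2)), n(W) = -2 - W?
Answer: -55744/3 ≈ -18581.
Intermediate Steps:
h(X) = -⅑ (h(X) = -X/(9*X) = -⅑*1 = -⅑)
A(Z, z) = (-17/9 + Z)*(2 + Z + 2*z) (A(Z, z) = (Z + (-2 - 1*(-⅑)))*(z + ((Z + z) + 2)) = (Z + (-2 + ⅑))*(z + (2 + Z + z)) = (Z - 17/9)*(2 + Z + 2*z) = (-17/9 + Z)*(2 + Z + 2*z))
-134*(-56 + A(10, 6)) = -134*(-56 + (-34/9 + 10² - 34/9*6 + (⅑)*10 + 2*10*6)) = -134*(-56 + (-34/9 + 100 - 68/3 + 10/9 + 120)) = -134*(-56 + 584/3) = -134*416/3 = -55744/3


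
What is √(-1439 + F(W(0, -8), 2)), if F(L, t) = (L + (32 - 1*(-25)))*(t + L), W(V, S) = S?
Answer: I*√1733 ≈ 41.629*I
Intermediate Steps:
F(L, t) = (57 + L)*(L + t) (F(L, t) = (L + (32 + 25))*(L + t) = (L + 57)*(L + t) = (57 + L)*(L + t))
√(-1439 + F(W(0, -8), 2)) = √(-1439 + ((-8)² + 57*(-8) + 57*2 - 8*2)) = √(-1439 + (64 - 456 + 114 - 16)) = √(-1439 - 294) = √(-1733) = I*√1733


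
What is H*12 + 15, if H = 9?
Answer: 123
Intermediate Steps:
H*12 + 15 = 9*12 + 15 = 108 + 15 = 123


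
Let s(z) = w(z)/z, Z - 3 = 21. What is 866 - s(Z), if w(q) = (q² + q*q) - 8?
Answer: 2455/3 ≈ 818.33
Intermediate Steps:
Z = 24 (Z = 3 + 21 = 24)
w(q) = -8 + 2*q² (w(q) = (q² + q²) - 8 = 2*q² - 8 = -8 + 2*q²)
s(z) = (-8 + 2*z²)/z
866 - s(Z) = 866 - (-8/24 + 2*24) = 866 - (-8*1/24 + 48) = 866 - (-⅓ + 48) = 866 - 1*143/3 = 866 - 143/3 = 2455/3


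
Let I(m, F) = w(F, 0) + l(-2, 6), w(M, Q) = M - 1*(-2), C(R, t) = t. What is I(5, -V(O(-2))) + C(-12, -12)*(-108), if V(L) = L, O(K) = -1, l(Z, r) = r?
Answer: 1305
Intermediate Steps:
w(M, Q) = 2 + M (w(M, Q) = M + 2 = 2 + M)
I(m, F) = 8 + F (I(m, F) = (2 + F) + 6 = 8 + F)
I(5, -V(O(-2))) + C(-12, -12)*(-108) = (8 - 1*(-1)) - 12*(-108) = (8 + 1) + 1296 = 9 + 1296 = 1305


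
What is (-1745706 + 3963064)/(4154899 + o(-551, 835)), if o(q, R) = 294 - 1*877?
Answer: 1108679/2077158 ≈ 0.53375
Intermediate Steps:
o(q, R) = -583 (o(q, R) = 294 - 877 = -583)
(-1745706 + 3963064)/(4154899 + o(-551, 835)) = (-1745706 + 3963064)/(4154899 - 583) = 2217358/4154316 = 2217358*(1/4154316) = 1108679/2077158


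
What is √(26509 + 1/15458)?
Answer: √6334319309334/15458 ≈ 162.82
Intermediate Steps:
√(26509 + 1/15458) = √(409776123/15458) = √6334319309334/15458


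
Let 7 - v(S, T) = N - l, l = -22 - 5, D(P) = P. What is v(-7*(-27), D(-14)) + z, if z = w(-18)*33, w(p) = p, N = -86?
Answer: -528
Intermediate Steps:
l = -27
v(S, T) = 66 (v(S, T) = 7 - (-86 - 1*(-27)) = 7 - (-86 + 27) = 7 - 1*(-59) = 7 + 59 = 66)
z = -594 (z = -18*33 = -594)
v(-7*(-27), D(-14)) + z = 66 - 594 = -528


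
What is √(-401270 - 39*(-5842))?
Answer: 2*I*√43358 ≈ 416.45*I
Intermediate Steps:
√(-401270 - 39*(-5842)) = √(-401270 + 227838) = √(-173432) = 2*I*√43358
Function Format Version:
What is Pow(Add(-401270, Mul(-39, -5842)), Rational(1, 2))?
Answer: Mul(2, I, Pow(43358, Rational(1, 2))) ≈ Mul(416.45, I)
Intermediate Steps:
Pow(Add(-401270, Mul(-39, -5842)), Rational(1, 2)) = Pow(Add(-401270, 227838), Rational(1, 2)) = Pow(-173432, Rational(1, 2)) = Mul(2, I, Pow(43358, Rational(1, 2)))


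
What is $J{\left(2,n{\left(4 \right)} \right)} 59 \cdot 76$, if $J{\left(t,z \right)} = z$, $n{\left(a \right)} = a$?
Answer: $17936$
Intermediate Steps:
$J{\left(2,n{\left(4 \right)} \right)} 59 \cdot 76 = 4 \cdot 59 \cdot 76 = 236 \cdot 76 = 17936$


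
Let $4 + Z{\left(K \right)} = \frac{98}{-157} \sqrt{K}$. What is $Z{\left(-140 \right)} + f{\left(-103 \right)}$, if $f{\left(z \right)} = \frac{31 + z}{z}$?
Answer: $- \frac{340}{103} - \frac{196 i \sqrt{35}}{157} \approx -3.301 - 7.3857 i$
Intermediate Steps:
$f{\left(z \right)} = \frac{31 + z}{z}$
$Z{\left(K \right)} = -4 - \frac{98 \sqrt{K}}{157}$ ($Z{\left(K \right)} = -4 + \frac{98}{-157} \sqrt{K} = -4 + 98 \left(- \frac{1}{157}\right) \sqrt{K} = -4 - \frac{98 \sqrt{K}}{157}$)
$Z{\left(-140 \right)} + f{\left(-103 \right)} = \left(-4 - \frac{98 \sqrt{-140}}{157}\right) + \frac{31 - 103}{-103} = \left(-4 - \frac{98 \cdot 2 i \sqrt{35}}{157}\right) - - \frac{72}{103} = \left(-4 - \frac{196 i \sqrt{35}}{157}\right) + \frac{72}{103} = - \frac{340}{103} - \frac{196 i \sqrt{35}}{157}$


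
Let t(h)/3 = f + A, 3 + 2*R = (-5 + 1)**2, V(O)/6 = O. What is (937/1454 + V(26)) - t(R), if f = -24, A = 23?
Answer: 232123/1454 ≈ 159.64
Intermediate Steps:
V(O) = 6*O
R = 13/2 (R = -3/2 + (-5 + 1)**2/2 = -3/2 + (1/2)*(-4)**2 = -3/2 + (1/2)*16 = -3/2 + 8 = 13/2 ≈ 6.5000)
t(h) = -3 (t(h) = 3*(-24 + 23) = 3*(-1) = -3)
(937/1454 + V(26)) - t(R) = (937/1454 + 6*26) - 1*(-3) = (937*(1/1454) + 156) + 3 = (937/1454 + 156) + 3 = 227761/1454 + 3 = 232123/1454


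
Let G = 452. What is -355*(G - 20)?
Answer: -153360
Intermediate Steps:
-355*(G - 20) = -355*(452 - 20) = -355*432 = -153360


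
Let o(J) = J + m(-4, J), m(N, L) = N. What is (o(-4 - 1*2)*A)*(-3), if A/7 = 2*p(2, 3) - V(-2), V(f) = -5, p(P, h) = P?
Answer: 1890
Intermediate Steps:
o(J) = -4 + J (o(J) = J - 4 = -4 + J)
A = 63 (A = 7*(2*2 - 1*(-5)) = 7*(4 + 5) = 7*9 = 63)
(o(-4 - 1*2)*A)*(-3) = ((-4 + (-4 - 1*2))*63)*(-3) = ((-4 + (-4 - 2))*63)*(-3) = ((-4 - 6)*63)*(-3) = -10*63*(-3) = -630*(-3) = 1890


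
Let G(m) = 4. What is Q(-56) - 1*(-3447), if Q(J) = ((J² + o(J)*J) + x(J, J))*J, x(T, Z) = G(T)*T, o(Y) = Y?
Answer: -335241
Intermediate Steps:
x(T, Z) = 4*T
Q(J) = J*(2*J² + 4*J) (Q(J) = ((J² + J*J) + 4*J)*J = ((J² + J²) + 4*J)*J = (2*J² + 4*J)*J = J*(2*J² + 4*J))
Q(-56) - 1*(-3447) = 2*(-56)²*(2 - 56) - 1*(-3447) = 2*3136*(-54) + 3447 = -338688 + 3447 = -335241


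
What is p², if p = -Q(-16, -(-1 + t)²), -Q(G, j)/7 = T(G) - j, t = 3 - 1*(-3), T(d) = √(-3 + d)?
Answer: 29694 + 2450*I*√19 ≈ 29694.0 + 10679.0*I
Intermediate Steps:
t = 6 (t = 3 + 3 = 6)
Q(G, j) = -7*√(-3 + G) + 7*j (Q(G, j) = -7*(√(-3 + G) - j) = -7*√(-3 + G) + 7*j)
p = 175 + 7*I*√19 (p = -(-7*√(-3 - 16) + 7*(-(-1 + 6)²)) = -(-7*I*√19 + 7*(-1*5²)) = -(-7*I*√19 + 7*(-1*25)) = -(-7*I*√19 + 7*(-25)) = -(-7*I*√19 - 175) = -(-175 - 7*I*√19) = 175 + 7*I*√19 ≈ 175.0 + 30.512*I)
p² = (175 + 7*I*√19)²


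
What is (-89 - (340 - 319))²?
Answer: 12100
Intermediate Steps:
(-89 - (340 - 319))² = (-89 - 1*21)² = (-89 - 21)² = (-110)² = 12100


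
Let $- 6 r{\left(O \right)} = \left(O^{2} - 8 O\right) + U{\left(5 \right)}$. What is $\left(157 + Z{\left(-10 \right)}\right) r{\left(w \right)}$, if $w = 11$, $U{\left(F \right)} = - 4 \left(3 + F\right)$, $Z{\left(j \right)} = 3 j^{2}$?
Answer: $- \frac{457}{6} \approx -76.167$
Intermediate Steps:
$U{\left(F \right)} = -12 - 4 F$
$r{\left(O \right)} = \frac{16}{3} - \frac{O^{2}}{6} + \frac{4 O}{3}$ ($r{\left(O \right)} = - \frac{\left(O^{2} - 8 O\right) - 32}{6} = - \frac{-32 + O^{2} - 8 O}{6} = \frac{16}{3} - \frac{O^{2}}{6} + \frac{4 O}{3}$)
$\left(157 + Z{\left(-10 \right)}\right) r{\left(w \right)} = \left(157 + 3 \left(-10\right)^{2}\right) \left(\frac{16}{3} - \frac{11^{2}}{6} + \frac{4}{3} \cdot 11\right) = \left(157 + 3 \cdot 100\right) \left(\frac{16}{3} - \frac{121}{6} + \frac{44}{3}\right) = \left(157 + 300\right) \left(\frac{16}{3} - \frac{121}{6} + \frac{44}{3}\right) = 457 \left(- \frac{1}{6}\right) = - \frac{457}{6}$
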